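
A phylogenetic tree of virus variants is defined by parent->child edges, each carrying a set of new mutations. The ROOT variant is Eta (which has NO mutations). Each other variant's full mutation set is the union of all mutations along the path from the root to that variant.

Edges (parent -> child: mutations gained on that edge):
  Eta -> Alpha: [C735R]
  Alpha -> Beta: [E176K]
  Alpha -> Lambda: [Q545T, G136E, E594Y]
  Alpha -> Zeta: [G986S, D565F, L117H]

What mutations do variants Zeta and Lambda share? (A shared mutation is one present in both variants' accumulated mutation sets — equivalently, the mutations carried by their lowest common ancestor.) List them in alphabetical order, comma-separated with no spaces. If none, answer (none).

Answer: C735R

Derivation:
Accumulating mutations along path to Zeta:
  At Eta: gained [] -> total []
  At Alpha: gained ['C735R'] -> total ['C735R']
  At Zeta: gained ['G986S', 'D565F', 'L117H'] -> total ['C735R', 'D565F', 'G986S', 'L117H']
Mutations(Zeta) = ['C735R', 'D565F', 'G986S', 'L117H']
Accumulating mutations along path to Lambda:
  At Eta: gained [] -> total []
  At Alpha: gained ['C735R'] -> total ['C735R']
  At Lambda: gained ['Q545T', 'G136E', 'E594Y'] -> total ['C735R', 'E594Y', 'G136E', 'Q545T']
Mutations(Lambda) = ['C735R', 'E594Y', 'G136E', 'Q545T']
Intersection: ['C735R', 'D565F', 'G986S', 'L117H'] ∩ ['C735R', 'E594Y', 'G136E', 'Q545T'] = ['C735R']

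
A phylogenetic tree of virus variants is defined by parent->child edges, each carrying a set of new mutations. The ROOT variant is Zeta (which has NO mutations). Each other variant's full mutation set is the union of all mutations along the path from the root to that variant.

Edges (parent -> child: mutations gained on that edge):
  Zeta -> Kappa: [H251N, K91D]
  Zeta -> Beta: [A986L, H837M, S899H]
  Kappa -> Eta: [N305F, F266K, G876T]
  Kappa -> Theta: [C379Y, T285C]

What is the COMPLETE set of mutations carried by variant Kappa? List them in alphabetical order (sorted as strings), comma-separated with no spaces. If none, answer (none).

At Zeta: gained [] -> total []
At Kappa: gained ['H251N', 'K91D'] -> total ['H251N', 'K91D']

Answer: H251N,K91D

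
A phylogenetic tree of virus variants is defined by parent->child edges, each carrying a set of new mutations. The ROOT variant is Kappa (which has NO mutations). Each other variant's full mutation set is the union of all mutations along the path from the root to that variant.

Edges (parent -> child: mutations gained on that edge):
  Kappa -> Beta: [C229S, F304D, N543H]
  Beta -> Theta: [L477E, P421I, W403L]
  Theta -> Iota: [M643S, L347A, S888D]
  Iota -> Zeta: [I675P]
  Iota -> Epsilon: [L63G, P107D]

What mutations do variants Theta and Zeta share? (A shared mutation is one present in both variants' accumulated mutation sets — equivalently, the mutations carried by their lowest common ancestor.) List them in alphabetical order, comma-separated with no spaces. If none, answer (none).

Answer: C229S,F304D,L477E,N543H,P421I,W403L

Derivation:
Accumulating mutations along path to Theta:
  At Kappa: gained [] -> total []
  At Beta: gained ['C229S', 'F304D', 'N543H'] -> total ['C229S', 'F304D', 'N543H']
  At Theta: gained ['L477E', 'P421I', 'W403L'] -> total ['C229S', 'F304D', 'L477E', 'N543H', 'P421I', 'W403L']
Mutations(Theta) = ['C229S', 'F304D', 'L477E', 'N543H', 'P421I', 'W403L']
Accumulating mutations along path to Zeta:
  At Kappa: gained [] -> total []
  At Beta: gained ['C229S', 'F304D', 'N543H'] -> total ['C229S', 'F304D', 'N543H']
  At Theta: gained ['L477E', 'P421I', 'W403L'] -> total ['C229S', 'F304D', 'L477E', 'N543H', 'P421I', 'W403L']
  At Iota: gained ['M643S', 'L347A', 'S888D'] -> total ['C229S', 'F304D', 'L347A', 'L477E', 'M643S', 'N543H', 'P421I', 'S888D', 'W403L']
  At Zeta: gained ['I675P'] -> total ['C229S', 'F304D', 'I675P', 'L347A', 'L477E', 'M643S', 'N543H', 'P421I', 'S888D', 'W403L']
Mutations(Zeta) = ['C229S', 'F304D', 'I675P', 'L347A', 'L477E', 'M643S', 'N543H', 'P421I', 'S888D', 'W403L']
Intersection: ['C229S', 'F304D', 'L477E', 'N543H', 'P421I', 'W403L'] ∩ ['C229S', 'F304D', 'I675P', 'L347A', 'L477E', 'M643S', 'N543H', 'P421I', 'S888D', 'W403L'] = ['C229S', 'F304D', 'L477E', 'N543H', 'P421I', 'W403L']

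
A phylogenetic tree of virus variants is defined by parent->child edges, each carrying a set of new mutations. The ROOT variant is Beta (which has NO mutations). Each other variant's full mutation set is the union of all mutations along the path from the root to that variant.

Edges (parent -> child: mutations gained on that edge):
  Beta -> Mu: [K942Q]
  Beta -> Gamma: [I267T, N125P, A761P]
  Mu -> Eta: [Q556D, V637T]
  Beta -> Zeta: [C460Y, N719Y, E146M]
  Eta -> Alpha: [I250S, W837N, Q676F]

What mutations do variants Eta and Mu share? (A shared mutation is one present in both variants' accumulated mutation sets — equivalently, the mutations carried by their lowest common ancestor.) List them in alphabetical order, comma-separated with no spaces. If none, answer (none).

Answer: K942Q

Derivation:
Accumulating mutations along path to Eta:
  At Beta: gained [] -> total []
  At Mu: gained ['K942Q'] -> total ['K942Q']
  At Eta: gained ['Q556D', 'V637T'] -> total ['K942Q', 'Q556D', 'V637T']
Mutations(Eta) = ['K942Q', 'Q556D', 'V637T']
Accumulating mutations along path to Mu:
  At Beta: gained [] -> total []
  At Mu: gained ['K942Q'] -> total ['K942Q']
Mutations(Mu) = ['K942Q']
Intersection: ['K942Q', 'Q556D', 'V637T'] ∩ ['K942Q'] = ['K942Q']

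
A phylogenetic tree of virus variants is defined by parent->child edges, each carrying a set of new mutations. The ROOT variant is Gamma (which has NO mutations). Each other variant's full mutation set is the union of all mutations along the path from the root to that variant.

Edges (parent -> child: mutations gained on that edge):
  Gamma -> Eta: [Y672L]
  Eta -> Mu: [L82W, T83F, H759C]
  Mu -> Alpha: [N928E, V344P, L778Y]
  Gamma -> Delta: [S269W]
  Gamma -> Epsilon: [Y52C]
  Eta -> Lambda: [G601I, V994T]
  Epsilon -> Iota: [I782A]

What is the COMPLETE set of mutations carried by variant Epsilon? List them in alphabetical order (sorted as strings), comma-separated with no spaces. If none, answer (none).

At Gamma: gained [] -> total []
At Epsilon: gained ['Y52C'] -> total ['Y52C']

Answer: Y52C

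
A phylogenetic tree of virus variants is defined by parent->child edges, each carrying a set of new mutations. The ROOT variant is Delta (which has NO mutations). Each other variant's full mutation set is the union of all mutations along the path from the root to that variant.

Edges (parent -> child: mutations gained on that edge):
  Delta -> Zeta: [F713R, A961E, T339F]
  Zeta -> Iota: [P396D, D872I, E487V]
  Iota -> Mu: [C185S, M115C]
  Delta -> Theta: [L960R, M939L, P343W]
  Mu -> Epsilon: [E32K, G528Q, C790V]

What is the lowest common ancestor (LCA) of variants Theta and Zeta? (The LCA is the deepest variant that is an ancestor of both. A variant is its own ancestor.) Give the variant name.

Path from root to Theta: Delta -> Theta
  ancestors of Theta: {Delta, Theta}
Path from root to Zeta: Delta -> Zeta
  ancestors of Zeta: {Delta, Zeta}
Common ancestors: {Delta}
Walk up from Zeta: Zeta (not in ancestors of Theta), Delta (in ancestors of Theta)
Deepest common ancestor (LCA) = Delta

Answer: Delta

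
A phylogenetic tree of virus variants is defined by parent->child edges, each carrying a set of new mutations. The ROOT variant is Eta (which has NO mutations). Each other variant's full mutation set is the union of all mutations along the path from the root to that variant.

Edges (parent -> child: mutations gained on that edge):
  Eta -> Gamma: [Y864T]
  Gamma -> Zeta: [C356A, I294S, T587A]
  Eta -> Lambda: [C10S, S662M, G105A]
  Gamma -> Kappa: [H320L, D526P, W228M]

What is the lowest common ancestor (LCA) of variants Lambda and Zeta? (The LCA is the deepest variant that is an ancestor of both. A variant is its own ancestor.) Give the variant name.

Path from root to Lambda: Eta -> Lambda
  ancestors of Lambda: {Eta, Lambda}
Path from root to Zeta: Eta -> Gamma -> Zeta
  ancestors of Zeta: {Eta, Gamma, Zeta}
Common ancestors: {Eta}
Walk up from Zeta: Zeta (not in ancestors of Lambda), Gamma (not in ancestors of Lambda), Eta (in ancestors of Lambda)
Deepest common ancestor (LCA) = Eta

Answer: Eta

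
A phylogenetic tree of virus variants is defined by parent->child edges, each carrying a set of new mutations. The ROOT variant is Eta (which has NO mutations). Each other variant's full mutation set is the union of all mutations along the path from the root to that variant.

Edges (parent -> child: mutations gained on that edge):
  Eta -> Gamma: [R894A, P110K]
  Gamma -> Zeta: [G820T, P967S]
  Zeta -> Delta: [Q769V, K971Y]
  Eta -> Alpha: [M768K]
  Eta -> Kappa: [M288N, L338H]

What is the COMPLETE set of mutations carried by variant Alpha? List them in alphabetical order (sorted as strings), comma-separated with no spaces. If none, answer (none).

Answer: M768K

Derivation:
At Eta: gained [] -> total []
At Alpha: gained ['M768K'] -> total ['M768K']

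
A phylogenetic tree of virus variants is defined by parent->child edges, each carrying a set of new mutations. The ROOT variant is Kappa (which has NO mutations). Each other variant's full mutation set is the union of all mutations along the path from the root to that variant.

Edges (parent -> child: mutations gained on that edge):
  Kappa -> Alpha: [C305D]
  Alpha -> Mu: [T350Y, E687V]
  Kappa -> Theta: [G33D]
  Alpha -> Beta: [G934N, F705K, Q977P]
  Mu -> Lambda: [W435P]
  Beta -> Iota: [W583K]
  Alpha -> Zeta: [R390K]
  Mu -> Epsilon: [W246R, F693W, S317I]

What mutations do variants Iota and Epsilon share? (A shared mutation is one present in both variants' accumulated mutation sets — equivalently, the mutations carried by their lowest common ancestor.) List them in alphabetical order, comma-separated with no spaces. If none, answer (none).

Answer: C305D

Derivation:
Accumulating mutations along path to Iota:
  At Kappa: gained [] -> total []
  At Alpha: gained ['C305D'] -> total ['C305D']
  At Beta: gained ['G934N', 'F705K', 'Q977P'] -> total ['C305D', 'F705K', 'G934N', 'Q977P']
  At Iota: gained ['W583K'] -> total ['C305D', 'F705K', 'G934N', 'Q977P', 'W583K']
Mutations(Iota) = ['C305D', 'F705K', 'G934N', 'Q977P', 'W583K']
Accumulating mutations along path to Epsilon:
  At Kappa: gained [] -> total []
  At Alpha: gained ['C305D'] -> total ['C305D']
  At Mu: gained ['T350Y', 'E687V'] -> total ['C305D', 'E687V', 'T350Y']
  At Epsilon: gained ['W246R', 'F693W', 'S317I'] -> total ['C305D', 'E687V', 'F693W', 'S317I', 'T350Y', 'W246R']
Mutations(Epsilon) = ['C305D', 'E687V', 'F693W', 'S317I', 'T350Y', 'W246R']
Intersection: ['C305D', 'F705K', 'G934N', 'Q977P', 'W583K'] ∩ ['C305D', 'E687V', 'F693W', 'S317I', 'T350Y', 'W246R'] = ['C305D']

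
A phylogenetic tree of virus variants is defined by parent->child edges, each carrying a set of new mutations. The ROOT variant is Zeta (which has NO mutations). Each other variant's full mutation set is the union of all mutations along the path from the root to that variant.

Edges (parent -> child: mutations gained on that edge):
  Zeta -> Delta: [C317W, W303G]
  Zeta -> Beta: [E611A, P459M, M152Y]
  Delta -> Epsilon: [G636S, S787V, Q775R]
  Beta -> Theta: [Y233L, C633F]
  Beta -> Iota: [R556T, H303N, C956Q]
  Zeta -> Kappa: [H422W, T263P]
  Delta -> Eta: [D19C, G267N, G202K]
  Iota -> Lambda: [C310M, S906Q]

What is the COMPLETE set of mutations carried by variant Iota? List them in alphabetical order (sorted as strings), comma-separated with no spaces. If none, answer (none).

At Zeta: gained [] -> total []
At Beta: gained ['E611A', 'P459M', 'M152Y'] -> total ['E611A', 'M152Y', 'P459M']
At Iota: gained ['R556T', 'H303N', 'C956Q'] -> total ['C956Q', 'E611A', 'H303N', 'M152Y', 'P459M', 'R556T']

Answer: C956Q,E611A,H303N,M152Y,P459M,R556T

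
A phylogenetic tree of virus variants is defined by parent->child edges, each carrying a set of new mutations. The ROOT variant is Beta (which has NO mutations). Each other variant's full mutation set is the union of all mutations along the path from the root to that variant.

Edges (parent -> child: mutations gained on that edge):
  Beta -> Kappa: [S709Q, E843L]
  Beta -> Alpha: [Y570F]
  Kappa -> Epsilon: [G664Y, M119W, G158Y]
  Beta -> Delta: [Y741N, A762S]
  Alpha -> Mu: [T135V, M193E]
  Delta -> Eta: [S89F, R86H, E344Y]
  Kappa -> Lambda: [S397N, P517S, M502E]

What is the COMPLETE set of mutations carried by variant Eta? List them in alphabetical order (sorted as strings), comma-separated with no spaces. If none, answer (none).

At Beta: gained [] -> total []
At Delta: gained ['Y741N', 'A762S'] -> total ['A762S', 'Y741N']
At Eta: gained ['S89F', 'R86H', 'E344Y'] -> total ['A762S', 'E344Y', 'R86H', 'S89F', 'Y741N']

Answer: A762S,E344Y,R86H,S89F,Y741N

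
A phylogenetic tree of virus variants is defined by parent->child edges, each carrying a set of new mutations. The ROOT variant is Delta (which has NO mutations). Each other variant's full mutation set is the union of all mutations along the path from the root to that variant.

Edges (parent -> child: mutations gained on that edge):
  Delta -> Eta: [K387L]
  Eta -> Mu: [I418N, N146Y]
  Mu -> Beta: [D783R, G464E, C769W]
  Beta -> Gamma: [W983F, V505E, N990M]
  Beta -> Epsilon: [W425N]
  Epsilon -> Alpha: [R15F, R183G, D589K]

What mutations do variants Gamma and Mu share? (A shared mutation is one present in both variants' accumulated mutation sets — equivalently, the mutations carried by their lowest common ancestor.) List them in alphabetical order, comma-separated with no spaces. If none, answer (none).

Answer: I418N,K387L,N146Y

Derivation:
Accumulating mutations along path to Gamma:
  At Delta: gained [] -> total []
  At Eta: gained ['K387L'] -> total ['K387L']
  At Mu: gained ['I418N', 'N146Y'] -> total ['I418N', 'K387L', 'N146Y']
  At Beta: gained ['D783R', 'G464E', 'C769W'] -> total ['C769W', 'D783R', 'G464E', 'I418N', 'K387L', 'N146Y']
  At Gamma: gained ['W983F', 'V505E', 'N990M'] -> total ['C769W', 'D783R', 'G464E', 'I418N', 'K387L', 'N146Y', 'N990M', 'V505E', 'W983F']
Mutations(Gamma) = ['C769W', 'D783R', 'G464E', 'I418N', 'K387L', 'N146Y', 'N990M', 'V505E', 'W983F']
Accumulating mutations along path to Mu:
  At Delta: gained [] -> total []
  At Eta: gained ['K387L'] -> total ['K387L']
  At Mu: gained ['I418N', 'N146Y'] -> total ['I418N', 'K387L', 'N146Y']
Mutations(Mu) = ['I418N', 'K387L', 'N146Y']
Intersection: ['C769W', 'D783R', 'G464E', 'I418N', 'K387L', 'N146Y', 'N990M', 'V505E', 'W983F'] ∩ ['I418N', 'K387L', 'N146Y'] = ['I418N', 'K387L', 'N146Y']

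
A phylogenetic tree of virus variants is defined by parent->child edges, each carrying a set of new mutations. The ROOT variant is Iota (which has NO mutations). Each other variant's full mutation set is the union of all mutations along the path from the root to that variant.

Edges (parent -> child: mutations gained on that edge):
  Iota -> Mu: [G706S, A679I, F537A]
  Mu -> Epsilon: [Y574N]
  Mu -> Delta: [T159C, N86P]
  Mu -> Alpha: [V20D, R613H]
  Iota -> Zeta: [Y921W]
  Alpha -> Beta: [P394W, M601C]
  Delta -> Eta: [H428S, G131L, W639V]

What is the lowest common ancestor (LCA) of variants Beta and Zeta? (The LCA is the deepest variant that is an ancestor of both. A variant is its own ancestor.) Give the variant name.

Path from root to Beta: Iota -> Mu -> Alpha -> Beta
  ancestors of Beta: {Iota, Mu, Alpha, Beta}
Path from root to Zeta: Iota -> Zeta
  ancestors of Zeta: {Iota, Zeta}
Common ancestors: {Iota}
Walk up from Zeta: Zeta (not in ancestors of Beta), Iota (in ancestors of Beta)
Deepest common ancestor (LCA) = Iota

Answer: Iota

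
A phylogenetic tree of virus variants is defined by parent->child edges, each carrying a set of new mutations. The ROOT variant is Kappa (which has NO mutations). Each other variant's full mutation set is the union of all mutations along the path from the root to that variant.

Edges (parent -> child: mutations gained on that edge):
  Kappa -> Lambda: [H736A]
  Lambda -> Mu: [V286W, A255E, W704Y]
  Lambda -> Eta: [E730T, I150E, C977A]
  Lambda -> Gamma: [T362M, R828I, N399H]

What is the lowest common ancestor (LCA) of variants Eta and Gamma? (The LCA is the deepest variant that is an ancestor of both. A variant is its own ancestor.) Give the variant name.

Path from root to Eta: Kappa -> Lambda -> Eta
  ancestors of Eta: {Kappa, Lambda, Eta}
Path from root to Gamma: Kappa -> Lambda -> Gamma
  ancestors of Gamma: {Kappa, Lambda, Gamma}
Common ancestors: {Kappa, Lambda}
Walk up from Gamma: Gamma (not in ancestors of Eta), Lambda (in ancestors of Eta), Kappa (in ancestors of Eta)
Deepest common ancestor (LCA) = Lambda

Answer: Lambda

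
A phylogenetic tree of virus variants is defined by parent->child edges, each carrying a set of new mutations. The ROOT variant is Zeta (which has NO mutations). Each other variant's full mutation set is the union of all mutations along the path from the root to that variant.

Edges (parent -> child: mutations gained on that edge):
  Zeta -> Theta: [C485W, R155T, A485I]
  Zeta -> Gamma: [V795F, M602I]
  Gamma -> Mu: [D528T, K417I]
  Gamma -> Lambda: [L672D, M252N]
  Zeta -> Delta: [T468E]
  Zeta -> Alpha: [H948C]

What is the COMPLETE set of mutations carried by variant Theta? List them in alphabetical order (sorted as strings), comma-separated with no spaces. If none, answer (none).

Answer: A485I,C485W,R155T

Derivation:
At Zeta: gained [] -> total []
At Theta: gained ['C485W', 'R155T', 'A485I'] -> total ['A485I', 'C485W', 'R155T']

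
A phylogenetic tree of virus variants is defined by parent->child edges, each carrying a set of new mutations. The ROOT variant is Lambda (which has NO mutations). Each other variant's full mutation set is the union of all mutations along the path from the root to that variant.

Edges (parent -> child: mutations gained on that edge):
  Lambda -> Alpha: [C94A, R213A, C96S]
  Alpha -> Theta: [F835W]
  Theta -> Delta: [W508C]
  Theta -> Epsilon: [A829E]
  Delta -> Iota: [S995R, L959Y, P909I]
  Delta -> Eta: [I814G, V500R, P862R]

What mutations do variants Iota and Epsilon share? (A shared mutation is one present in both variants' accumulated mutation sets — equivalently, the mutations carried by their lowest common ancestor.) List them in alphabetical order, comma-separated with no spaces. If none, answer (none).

Answer: C94A,C96S,F835W,R213A

Derivation:
Accumulating mutations along path to Iota:
  At Lambda: gained [] -> total []
  At Alpha: gained ['C94A', 'R213A', 'C96S'] -> total ['C94A', 'C96S', 'R213A']
  At Theta: gained ['F835W'] -> total ['C94A', 'C96S', 'F835W', 'R213A']
  At Delta: gained ['W508C'] -> total ['C94A', 'C96S', 'F835W', 'R213A', 'W508C']
  At Iota: gained ['S995R', 'L959Y', 'P909I'] -> total ['C94A', 'C96S', 'F835W', 'L959Y', 'P909I', 'R213A', 'S995R', 'W508C']
Mutations(Iota) = ['C94A', 'C96S', 'F835W', 'L959Y', 'P909I', 'R213A', 'S995R', 'W508C']
Accumulating mutations along path to Epsilon:
  At Lambda: gained [] -> total []
  At Alpha: gained ['C94A', 'R213A', 'C96S'] -> total ['C94A', 'C96S', 'R213A']
  At Theta: gained ['F835W'] -> total ['C94A', 'C96S', 'F835W', 'R213A']
  At Epsilon: gained ['A829E'] -> total ['A829E', 'C94A', 'C96S', 'F835W', 'R213A']
Mutations(Epsilon) = ['A829E', 'C94A', 'C96S', 'F835W', 'R213A']
Intersection: ['C94A', 'C96S', 'F835W', 'L959Y', 'P909I', 'R213A', 'S995R', 'W508C'] ∩ ['A829E', 'C94A', 'C96S', 'F835W', 'R213A'] = ['C94A', 'C96S', 'F835W', 'R213A']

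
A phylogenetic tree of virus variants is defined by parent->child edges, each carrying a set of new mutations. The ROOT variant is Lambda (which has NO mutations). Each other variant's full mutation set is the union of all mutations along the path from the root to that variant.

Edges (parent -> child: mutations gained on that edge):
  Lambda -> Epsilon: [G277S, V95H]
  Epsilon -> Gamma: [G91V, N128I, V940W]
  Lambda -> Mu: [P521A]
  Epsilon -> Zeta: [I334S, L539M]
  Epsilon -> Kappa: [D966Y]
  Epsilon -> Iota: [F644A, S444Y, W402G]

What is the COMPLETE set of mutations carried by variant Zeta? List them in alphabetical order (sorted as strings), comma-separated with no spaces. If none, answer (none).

Answer: G277S,I334S,L539M,V95H

Derivation:
At Lambda: gained [] -> total []
At Epsilon: gained ['G277S', 'V95H'] -> total ['G277S', 'V95H']
At Zeta: gained ['I334S', 'L539M'] -> total ['G277S', 'I334S', 'L539M', 'V95H']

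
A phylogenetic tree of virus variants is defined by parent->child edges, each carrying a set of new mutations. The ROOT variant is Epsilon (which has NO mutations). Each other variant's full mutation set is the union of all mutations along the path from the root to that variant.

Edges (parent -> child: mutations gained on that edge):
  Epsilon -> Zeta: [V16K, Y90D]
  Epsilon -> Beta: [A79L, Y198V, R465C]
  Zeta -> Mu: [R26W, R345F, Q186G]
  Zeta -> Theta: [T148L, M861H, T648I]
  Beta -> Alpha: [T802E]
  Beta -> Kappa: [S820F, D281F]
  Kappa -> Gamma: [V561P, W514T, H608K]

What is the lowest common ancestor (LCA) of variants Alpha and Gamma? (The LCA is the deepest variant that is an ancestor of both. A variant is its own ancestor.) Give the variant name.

Answer: Beta

Derivation:
Path from root to Alpha: Epsilon -> Beta -> Alpha
  ancestors of Alpha: {Epsilon, Beta, Alpha}
Path from root to Gamma: Epsilon -> Beta -> Kappa -> Gamma
  ancestors of Gamma: {Epsilon, Beta, Kappa, Gamma}
Common ancestors: {Epsilon, Beta}
Walk up from Gamma: Gamma (not in ancestors of Alpha), Kappa (not in ancestors of Alpha), Beta (in ancestors of Alpha), Epsilon (in ancestors of Alpha)
Deepest common ancestor (LCA) = Beta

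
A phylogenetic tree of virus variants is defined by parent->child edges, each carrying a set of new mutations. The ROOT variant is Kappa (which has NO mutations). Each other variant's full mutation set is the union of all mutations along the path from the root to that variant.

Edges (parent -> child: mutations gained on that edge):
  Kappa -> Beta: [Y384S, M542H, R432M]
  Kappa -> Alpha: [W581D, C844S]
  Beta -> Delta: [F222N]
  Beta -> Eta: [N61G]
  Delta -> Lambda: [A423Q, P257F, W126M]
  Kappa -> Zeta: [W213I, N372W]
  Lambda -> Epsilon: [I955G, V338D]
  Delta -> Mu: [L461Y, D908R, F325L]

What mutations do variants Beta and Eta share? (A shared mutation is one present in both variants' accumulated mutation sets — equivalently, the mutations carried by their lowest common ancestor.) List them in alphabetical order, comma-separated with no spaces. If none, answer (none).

Accumulating mutations along path to Beta:
  At Kappa: gained [] -> total []
  At Beta: gained ['Y384S', 'M542H', 'R432M'] -> total ['M542H', 'R432M', 'Y384S']
Mutations(Beta) = ['M542H', 'R432M', 'Y384S']
Accumulating mutations along path to Eta:
  At Kappa: gained [] -> total []
  At Beta: gained ['Y384S', 'M542H', 'R432M'] -> total ['M542H', 'R432M', 'Y384S']
  At Eta: gained ['N61G'] -> total ['M542H', 'N61G', 'R432M', 'Y384S']
Mutations(Eta) = ['M542H', 'N61G', 'R432M', 'Y384S']
Intersection: ['M542H', 'R432M', 'Y384S'] ∩ ['M542H', 'N61G', 'R432M', 'Y384S'] = ['M542H', 'R432M', 'Y384S']

Answer: M542H,R432M,Y384S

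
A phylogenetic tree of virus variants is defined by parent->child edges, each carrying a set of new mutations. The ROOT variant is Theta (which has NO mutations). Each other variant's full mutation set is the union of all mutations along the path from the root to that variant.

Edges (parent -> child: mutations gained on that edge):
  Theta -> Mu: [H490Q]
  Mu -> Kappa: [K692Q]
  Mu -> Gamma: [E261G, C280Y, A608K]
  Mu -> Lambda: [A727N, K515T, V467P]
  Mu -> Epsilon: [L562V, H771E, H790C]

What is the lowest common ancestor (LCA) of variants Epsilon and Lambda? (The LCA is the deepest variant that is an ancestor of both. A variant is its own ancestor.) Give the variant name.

Path from root to Epsilon: Theta -> Mu -> Epsilon
  ancestors of Epsilon: {Theta, Mu, Epsilon}
Path from root to Lambda: Theta -> Mu -> Lambda
  ancestors of Lambda: {Theta, Mu, Lambda}
Common ancestors: {Theta, Mu}
Walk up from Lambda: Lambda (not in ancestors of Epsilon), Mu (in ancestors of Epsilon), Theta (in ancestors of Epsilon)
Deepest common ancestor (LCA) = Mu

Answer: Mu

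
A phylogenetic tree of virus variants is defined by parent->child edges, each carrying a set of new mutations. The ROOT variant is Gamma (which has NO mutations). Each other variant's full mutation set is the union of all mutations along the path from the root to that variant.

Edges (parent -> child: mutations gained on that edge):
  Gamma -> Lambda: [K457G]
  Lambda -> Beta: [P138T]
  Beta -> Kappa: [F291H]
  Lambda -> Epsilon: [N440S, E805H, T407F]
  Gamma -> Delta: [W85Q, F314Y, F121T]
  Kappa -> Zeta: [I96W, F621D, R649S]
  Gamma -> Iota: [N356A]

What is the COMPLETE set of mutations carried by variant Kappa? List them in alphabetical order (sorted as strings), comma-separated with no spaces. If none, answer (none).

Answer: F291H,K457G,P138T

Derivation:
At Gamma: gained [] -> total []
At Lambda: gained ['K457G'] -> total ['K457G']
At Beta: gained ['P138T'] -> total ['K457G', 'P138T']
At Kappa: gained ['F291H'] -> total ['F291H', 'K457G', 'P138T']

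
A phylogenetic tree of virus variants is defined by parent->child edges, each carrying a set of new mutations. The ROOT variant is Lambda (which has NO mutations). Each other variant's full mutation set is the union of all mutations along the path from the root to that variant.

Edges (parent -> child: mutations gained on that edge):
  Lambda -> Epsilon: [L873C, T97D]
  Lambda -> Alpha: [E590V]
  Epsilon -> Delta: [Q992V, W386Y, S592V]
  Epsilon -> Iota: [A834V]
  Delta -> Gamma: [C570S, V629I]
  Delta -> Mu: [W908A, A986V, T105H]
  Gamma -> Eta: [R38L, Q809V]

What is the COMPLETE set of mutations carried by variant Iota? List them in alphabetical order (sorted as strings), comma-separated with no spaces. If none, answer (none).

At Lambda: gained [] -> total []
At Epsilon: gained ['L873C', 'T97D'] -> total ['L873C', 'T97D']
At Iota: gained ['A834V'] -> total ['A834V', 'L873C', 'T97D']

Answer: A834V,L873C,T97D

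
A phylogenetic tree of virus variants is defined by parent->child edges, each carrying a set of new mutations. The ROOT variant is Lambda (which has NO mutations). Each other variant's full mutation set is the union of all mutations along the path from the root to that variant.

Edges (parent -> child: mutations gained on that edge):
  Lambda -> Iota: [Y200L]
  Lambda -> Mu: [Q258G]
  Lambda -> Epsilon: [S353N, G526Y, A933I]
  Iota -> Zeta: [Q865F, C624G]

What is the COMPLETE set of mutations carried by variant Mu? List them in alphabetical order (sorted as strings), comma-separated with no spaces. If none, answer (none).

At Lambda: gained [] -> total []
At Mu: gained ['Q258G'] -> total ['Q258G']

Answer: Q258G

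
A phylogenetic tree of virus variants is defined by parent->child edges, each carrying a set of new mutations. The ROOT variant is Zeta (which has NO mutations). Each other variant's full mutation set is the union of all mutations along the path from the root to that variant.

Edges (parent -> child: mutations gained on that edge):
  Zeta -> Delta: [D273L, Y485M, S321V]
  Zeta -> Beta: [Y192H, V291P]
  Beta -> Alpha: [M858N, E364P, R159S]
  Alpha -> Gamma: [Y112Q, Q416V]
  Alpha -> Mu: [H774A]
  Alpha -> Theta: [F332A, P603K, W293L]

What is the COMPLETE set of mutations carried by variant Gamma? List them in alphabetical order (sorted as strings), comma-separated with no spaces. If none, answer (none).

At Zeta: gained [] -> total []
At Beta: gained ['Y192H', 'V291P'] -> total ['V291P', 'Y192H']
At Alpha: gained ['M858N', 'E364P', 'R159S'] -> total ['E364P', 'M858N', 'R159S', 'V291P', 'Y192H']
At Gamma: gained ['Y112Q', 'Q416V'] -> total ['E364P', 'M858N', 'Q416V', 'R159S', 'V291P', 'Y112Q', 'Y192H']

Answer: E364P,M858N,Q416V,R159S,V291P,Y112Q,Y192H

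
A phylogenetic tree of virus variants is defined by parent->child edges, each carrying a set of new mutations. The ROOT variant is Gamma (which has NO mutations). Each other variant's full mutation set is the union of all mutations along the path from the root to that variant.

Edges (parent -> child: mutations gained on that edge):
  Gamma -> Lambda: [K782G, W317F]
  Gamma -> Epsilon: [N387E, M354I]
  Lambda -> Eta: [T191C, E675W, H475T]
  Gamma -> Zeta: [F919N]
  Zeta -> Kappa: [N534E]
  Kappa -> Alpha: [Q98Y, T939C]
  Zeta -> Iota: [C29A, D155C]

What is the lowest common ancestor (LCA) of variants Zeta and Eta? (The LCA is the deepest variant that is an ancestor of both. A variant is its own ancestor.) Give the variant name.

Answer: Gamma

Derivation:
Path from root to Zeta: Gamma -> Zeta
  ancestors of Zeta: {Gamma, Zeta}
Path from root to Eta: Gamma -> Lambda -> Eta
  ancestors of Eta: {Gamma, Lambda, Eta}
Common ancestors: {Gamma}
Walk up from Eta: Eta (not in ancestors of Zeta), Lambda (not in ancestors of Zeta), Gamma (in ancestors of Zeta)
Deepest common ancestor (LCA) = Gamma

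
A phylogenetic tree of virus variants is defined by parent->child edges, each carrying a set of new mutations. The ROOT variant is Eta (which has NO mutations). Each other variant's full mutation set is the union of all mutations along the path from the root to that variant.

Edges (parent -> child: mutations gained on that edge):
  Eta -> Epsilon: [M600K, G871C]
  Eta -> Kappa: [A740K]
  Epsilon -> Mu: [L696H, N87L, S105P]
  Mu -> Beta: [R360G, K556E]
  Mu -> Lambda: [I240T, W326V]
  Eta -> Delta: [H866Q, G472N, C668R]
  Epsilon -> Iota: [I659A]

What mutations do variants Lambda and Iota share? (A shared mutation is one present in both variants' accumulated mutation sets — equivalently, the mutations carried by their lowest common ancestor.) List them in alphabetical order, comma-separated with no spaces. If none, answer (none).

Accumulating mutations along path to Lambda:
  At Eta: gained [] -> total []
  At Epsilon: gained ['M600K', 'G871C'] -> total ['G871C', 'M600K']
  At Mu: gained ['L696H', 'N87L', 'S105P'] -> total ['G871C', 'L696H', 'M600K', 'N87L', 'S105P']
  At Lambda: gained ['I240T', 'W326V'] -> total ['G871C', 'I240T', 'L696H', 'M600K', 'N87L', 'S105P', 'W326V']
Mutations(Lambda) = ['G871C', 'I240T', 'L696H', 'M600K', 'N87L', 'S105P', 'W326V']
Accumulating mutations along path to Iota:
  At Eta: gained [] -> total []
  At Epsilon: gained ['M600K', 'G871C'] -> total ['G871C', 'M600K']
  At Iota: gained ['I659A'] -> total ['G871C', 'I659A', 'M600K']
Mutations(Iota) = ['G871C', 'I659A', 'M600K']
Intersection: ['G871C', 'I240T', 'L696H', 'M600K', 'N87L', 'S105P', 'W326V'] ∩ ['G871C', 'I659A', 'M600K'] = ['G871C', 'M600K']

Answer: G871C,M600K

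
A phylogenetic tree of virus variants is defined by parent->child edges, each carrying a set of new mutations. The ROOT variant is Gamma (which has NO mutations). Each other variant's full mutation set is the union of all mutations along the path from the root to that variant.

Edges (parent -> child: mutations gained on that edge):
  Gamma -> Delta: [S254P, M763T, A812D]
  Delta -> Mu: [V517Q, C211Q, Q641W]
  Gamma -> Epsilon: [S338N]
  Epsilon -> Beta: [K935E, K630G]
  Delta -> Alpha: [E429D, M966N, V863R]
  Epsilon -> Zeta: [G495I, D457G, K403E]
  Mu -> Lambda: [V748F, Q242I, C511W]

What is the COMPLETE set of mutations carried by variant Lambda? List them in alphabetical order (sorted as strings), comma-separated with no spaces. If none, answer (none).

At Gamma: gained [] -> total []
At Delta: gained ['S254P', 'M763T', 'A812D'] -> total ['A812D', 'M763T', 'S254P']
At Mu: gained ['V517Q', 'C211Q', 'Q641W'] -> total ['A812D', 'C211Q', 'M763T', 'Q641W', 'S254P', 'V517Q']
At Lambda: gained ['V748F', 'Q242I', 'C511W'] -> total ['A812D', 'C211Q', 'C511W', 'M763T', 'Q242I', 'Q641W', 'S254P', 'V517Q', 'V748F']

Answer: A812D,C211Q,C511W,M763T,Q242I,Q641W,S254P,V517Q,V748F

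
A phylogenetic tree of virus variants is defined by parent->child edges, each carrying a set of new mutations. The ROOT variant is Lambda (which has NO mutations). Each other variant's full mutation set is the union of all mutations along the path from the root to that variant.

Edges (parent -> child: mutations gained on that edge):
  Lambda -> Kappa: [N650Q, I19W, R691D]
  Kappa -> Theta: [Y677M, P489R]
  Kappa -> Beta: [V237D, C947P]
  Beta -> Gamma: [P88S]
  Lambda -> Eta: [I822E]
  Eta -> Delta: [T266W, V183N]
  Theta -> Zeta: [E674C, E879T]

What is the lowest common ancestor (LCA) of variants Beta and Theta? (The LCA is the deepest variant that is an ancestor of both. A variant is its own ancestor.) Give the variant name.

Path from root to Beta: Lambda -> Kappa -> Beta
  ancestors of Beta: {Lambda, Kappa, Beta}
Path from root to Theta: Lambda -> Kappa -> Theta
  ancestors of Theta: {Lambda, Kappa, Theta}
Common ancestors: {Lambda, Kappa}
Walk up from Theta: Theta (not in ancestors of Beta), Kappa (in ancestors of Beta), Lambda (in ancestors of Beta)
Deepest common ancestor (LCA) = Kappa

Answer: Kappa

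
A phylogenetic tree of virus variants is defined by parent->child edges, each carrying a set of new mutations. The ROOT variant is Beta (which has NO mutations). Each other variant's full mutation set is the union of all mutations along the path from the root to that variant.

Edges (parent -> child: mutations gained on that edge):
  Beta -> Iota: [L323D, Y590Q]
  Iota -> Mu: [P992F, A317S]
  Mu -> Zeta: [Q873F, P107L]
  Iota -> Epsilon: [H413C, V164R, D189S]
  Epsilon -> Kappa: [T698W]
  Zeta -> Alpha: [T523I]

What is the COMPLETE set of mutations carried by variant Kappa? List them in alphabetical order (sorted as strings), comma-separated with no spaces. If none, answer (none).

At Beta: gained [] -> total []
At Iota: gained ['L323D', 'Y590Q'] -> total ['L323D', 'Y590Q']
At Epsilon: gained ['H413C', 'V164R', 'D189S'] -> total ['D189S', 'H413C', 'L323D', 'V164R', 'Y590Q']
At Kappa: gained ['T698W'] -> total ['D189S', 'H413C', 'L323D', 'T698W', 'V164R', 'Y590Q']

Answer: D189S,H413C,L323D,T698W,V164R,Y590Q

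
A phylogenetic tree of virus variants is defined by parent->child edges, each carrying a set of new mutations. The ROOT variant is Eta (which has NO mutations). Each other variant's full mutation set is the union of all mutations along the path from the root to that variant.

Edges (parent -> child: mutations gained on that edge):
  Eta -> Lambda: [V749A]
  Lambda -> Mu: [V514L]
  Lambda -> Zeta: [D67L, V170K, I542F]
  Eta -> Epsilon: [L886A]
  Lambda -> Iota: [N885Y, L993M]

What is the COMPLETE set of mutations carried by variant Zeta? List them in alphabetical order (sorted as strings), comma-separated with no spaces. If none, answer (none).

At Eta: gained [] -> total []
At Lambda: gained ['V749A'] -> total ['V749A']
At Zeta: gained ['D67L', 'V170K', 'I542F'] -> total ['D67L', 'I542F', 'V170K', 'V749A']

Answer: D67L,I542F,V170K,V749A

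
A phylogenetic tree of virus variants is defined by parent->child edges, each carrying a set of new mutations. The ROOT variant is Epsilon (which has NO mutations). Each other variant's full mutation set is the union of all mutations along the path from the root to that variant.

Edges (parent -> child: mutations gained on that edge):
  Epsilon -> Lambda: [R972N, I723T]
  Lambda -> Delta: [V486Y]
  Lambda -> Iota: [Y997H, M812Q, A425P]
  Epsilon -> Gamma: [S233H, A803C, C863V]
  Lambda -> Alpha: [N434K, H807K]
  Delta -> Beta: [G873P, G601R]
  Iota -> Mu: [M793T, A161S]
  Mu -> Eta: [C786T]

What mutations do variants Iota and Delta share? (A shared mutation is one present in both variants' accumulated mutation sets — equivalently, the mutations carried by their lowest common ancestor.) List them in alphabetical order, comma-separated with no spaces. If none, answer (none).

Accumulating mutations along path to Iota:
  At Epsilon: gained [] -> total []
  At Lambda: gained ['R972N', 'I723T'] -> total ['I723T', 'R972N']
  At Iota: gained ['Y997H', 'M812Q', 'A425P'] -> total ['A425P', 'I723T', 'M812Q', 'R972N', 'Y997H']
Mutations(Iota) = ['A425P', 'I723T', 'M812Q', 'R972N', 'Y997H']
Accumulating mutations along path to Delta:
  At Epsilon: gained [] -> total []
  At Lambda: gained ['R972N', 'I723T'] -> total ['I723T', 'R972N']
  At Delta: gained ['V486Y'] -> total ['I723T', 'R972N', 'V486Y']
Mutations(Delta) = ['I723T', 'R972N', 'V486Y']
Intersection: ['A425P', 'I723T', 'M812Q', 'R972N', 'Y997H'] ∩ ['I723T', 'R972N', 'V486Y'] = ['I723T', 'R972N']

Answer: I723T,R972N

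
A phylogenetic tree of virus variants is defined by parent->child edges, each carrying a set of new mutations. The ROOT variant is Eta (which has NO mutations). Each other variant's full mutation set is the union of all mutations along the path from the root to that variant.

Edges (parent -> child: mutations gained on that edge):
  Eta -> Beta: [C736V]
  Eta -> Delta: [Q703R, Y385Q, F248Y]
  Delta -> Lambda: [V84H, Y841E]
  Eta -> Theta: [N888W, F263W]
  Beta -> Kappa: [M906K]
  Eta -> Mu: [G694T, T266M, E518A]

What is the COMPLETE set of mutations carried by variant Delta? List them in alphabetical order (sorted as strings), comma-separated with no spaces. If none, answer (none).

Answer: F248Y,Q703R,Y385Q

Derivation:
At Eta: gained [] -> total []
At Delta: gained ['Q703R', 'Y385Q', 'F248Y'] -> total ['F248Y', 'Q703R', 'Y385Q']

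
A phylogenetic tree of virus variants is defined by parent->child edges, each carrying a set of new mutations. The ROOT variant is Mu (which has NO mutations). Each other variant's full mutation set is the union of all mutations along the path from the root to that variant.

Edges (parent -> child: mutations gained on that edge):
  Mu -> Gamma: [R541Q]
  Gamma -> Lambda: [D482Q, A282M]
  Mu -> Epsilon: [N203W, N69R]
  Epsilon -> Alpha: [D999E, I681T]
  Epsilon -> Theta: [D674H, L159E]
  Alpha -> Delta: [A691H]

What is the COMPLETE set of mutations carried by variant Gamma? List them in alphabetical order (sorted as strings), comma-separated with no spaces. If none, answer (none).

At Mu: gained [] -> total []
At Gamma: gained ['R541Q'] -> total ['R541Q']

Answer: R541Q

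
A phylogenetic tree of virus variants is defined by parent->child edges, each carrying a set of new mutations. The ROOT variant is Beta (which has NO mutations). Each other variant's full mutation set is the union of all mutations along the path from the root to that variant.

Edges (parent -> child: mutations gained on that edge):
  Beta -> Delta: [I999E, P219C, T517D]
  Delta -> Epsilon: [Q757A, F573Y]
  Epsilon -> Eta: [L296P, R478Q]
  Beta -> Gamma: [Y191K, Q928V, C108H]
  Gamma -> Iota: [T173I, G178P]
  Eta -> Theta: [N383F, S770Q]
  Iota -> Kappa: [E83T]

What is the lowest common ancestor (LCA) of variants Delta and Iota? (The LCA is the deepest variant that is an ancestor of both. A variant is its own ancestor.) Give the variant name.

Path from root to Delta: Beta -> Delta
  ancestors of Delta: {Beta, Delta}
Path from root to Iota: Beta -> Gamma -> Iota
  ancestors of Iota: {Beta, Gamma, Iota}
Common ancestors: {Beta}
Walk up from Iota: Iota (not in ancestors of Delta), Gamma (not in ancestors of Delta), Beta (in ancestors of Delta)
Deepest common ancestor (LCA) = Beta

Answer: Beta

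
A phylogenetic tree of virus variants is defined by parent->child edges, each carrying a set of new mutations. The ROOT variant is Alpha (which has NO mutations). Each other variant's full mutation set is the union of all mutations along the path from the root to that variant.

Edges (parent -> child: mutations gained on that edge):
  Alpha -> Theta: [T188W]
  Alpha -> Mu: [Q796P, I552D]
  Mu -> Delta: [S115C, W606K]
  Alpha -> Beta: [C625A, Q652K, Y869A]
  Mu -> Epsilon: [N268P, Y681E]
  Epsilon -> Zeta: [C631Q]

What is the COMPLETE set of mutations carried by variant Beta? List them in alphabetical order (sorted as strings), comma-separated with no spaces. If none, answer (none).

Answer: C625A,Q652K,Y869A

Derivation:
At Alpha: gained [] -> total []
At Beta: gained ['C625A', 'Q652K', 'Y869A'] -> total ['C625A', 'Q652K', 'Y869A']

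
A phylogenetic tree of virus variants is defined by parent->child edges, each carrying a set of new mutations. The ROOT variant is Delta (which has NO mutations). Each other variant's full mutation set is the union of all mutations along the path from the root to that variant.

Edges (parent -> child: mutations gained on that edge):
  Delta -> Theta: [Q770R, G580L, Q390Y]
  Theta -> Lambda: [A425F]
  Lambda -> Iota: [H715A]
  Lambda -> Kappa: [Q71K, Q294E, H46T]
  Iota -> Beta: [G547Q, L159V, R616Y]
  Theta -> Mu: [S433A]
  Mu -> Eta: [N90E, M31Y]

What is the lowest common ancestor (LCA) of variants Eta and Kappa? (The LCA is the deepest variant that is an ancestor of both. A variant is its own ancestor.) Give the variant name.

Answer: Theta

Derivation:
Path from root to Eta: Delta -> Theta -> Mu -> Eta
  ancestors of Eta: {Delta, Theta, Mu, Eta}
Path from root to Kappa: Delta -> Theta -> Lambda -> Kappa
  ancestors of Kappa: {Delta, Theta, Lambda, Kappa}
Common ancestors: {Delta, Theta}
Walk up from Kappa: Kappa (not in ancestors of Eta), Lambda (not in ancestors of Eta), Theta (in ancestors of Eta), Delta (in ancestors of Eta)
Deepest common ancestor (LCA) = Theta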